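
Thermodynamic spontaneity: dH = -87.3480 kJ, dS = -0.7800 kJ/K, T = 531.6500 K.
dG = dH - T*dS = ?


T*dS = 531.6500 * -0.7800 = -414.6870 kJ
dG = -87.3480 + 414.6870 = 327.3390 kJ (non-spontaneous)

dG = 327.3390 kJ, non-spontaneous


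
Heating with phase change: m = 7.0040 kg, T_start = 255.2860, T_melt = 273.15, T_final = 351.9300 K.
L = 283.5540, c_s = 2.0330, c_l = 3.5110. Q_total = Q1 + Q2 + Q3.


Q1 (sensible, solid) = 7.0040 * 2.0330 * 17.8640 = 254.3679 kJ
Q2 (latent) = 7.0040 * 283.5540 = 1986.0122 kJ
Q3 (sensible, liquid) = 7.0040 * 3.5110 * 78.7800 = 1937.2824 kJ
Q_total = 4177.6625 kJ

4177.6625 kJ


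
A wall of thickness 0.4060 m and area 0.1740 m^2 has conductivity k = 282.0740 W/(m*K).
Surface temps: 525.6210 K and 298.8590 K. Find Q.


dT = 226.7620 K
Q = 282.0740 * 0.1740 * 226.7620 / 0.4060 = 27412.9990 W

27412.9990 W


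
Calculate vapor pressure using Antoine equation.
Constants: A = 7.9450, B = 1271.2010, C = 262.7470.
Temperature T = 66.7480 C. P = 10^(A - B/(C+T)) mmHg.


C+T = 329.4950
B/(C+T) = 3.8580
log10(P) = 7.9450 - 3.8580 = 4.0870
P = 10^4.0870 = 12217.2034 mmHg

12217.2034 mmHg


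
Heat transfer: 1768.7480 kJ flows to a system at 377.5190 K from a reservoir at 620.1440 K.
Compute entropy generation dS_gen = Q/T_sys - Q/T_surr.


dS_sys = 1768.7480/377.5190 = 4.6852 kJ/K
dS_surr = -1768.7480/620.1440 = -2.8522 kJ/K
dS_gen = 4.6852 - 2.8522 = 1.8330 kJ/K (irreversible)

dS_gen = 1.8330 kJ/K, irreversible


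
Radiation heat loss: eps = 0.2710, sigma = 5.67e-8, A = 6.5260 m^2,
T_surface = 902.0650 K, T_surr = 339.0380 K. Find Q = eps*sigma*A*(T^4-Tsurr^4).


T^4 = 6.6214e+11
Tsurr^4 = 1.3213e+10
Q = 0.2710 * 5.67e-8 * 6.5260 * 6.4893e+11 = 65072.4205 W

65072.4205 W


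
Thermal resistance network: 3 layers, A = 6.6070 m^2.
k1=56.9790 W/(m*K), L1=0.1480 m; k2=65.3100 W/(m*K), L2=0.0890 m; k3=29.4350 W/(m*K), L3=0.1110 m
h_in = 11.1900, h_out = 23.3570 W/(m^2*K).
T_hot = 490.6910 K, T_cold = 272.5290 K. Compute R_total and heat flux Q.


R_conv_in = 1/(11.1900*6.6070) = 0.0135
R_1 = 0.1480/(56.9790*6.6070) = 0.0004
R_2 = 0.0890/(65.3100*6.6070) = 0.0002
R_3 = 0.1110/(29.4350*6.6070) = 0.0006
R_conv_out = 1/(23.3570*6.6070) = 0.0065
R_total = 0.0212 K/W
Q = 218.1620 / 0.0212 = 10302.2799 W

R_total = 0.0212 K/W, Q = 10302.2799 W


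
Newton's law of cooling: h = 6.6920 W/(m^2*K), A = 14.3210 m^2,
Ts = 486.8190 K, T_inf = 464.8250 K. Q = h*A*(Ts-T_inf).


dT = 21.9940 K
Q = 6.6920 * 14.3210 * 21.9940 = 2107.8199 W

2107.8199 W


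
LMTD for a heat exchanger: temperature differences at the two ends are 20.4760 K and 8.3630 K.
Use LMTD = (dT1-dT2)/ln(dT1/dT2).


dT1/dT2 = 2.4484
ln(dT1/dT2) = 0.8954
LMTD = 12.1130 / 0.8954 = 13.5275 K

13.5275 K


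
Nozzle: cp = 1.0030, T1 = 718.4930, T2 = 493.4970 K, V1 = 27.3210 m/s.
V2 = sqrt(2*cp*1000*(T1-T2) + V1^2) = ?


dT = 224.9960 K
2*cp*1000*dT = 451341.9760
V1^2 = 746.4370
V2 = sqrt(452088.4130) = 672.3752 m/s

672.3752 m/s


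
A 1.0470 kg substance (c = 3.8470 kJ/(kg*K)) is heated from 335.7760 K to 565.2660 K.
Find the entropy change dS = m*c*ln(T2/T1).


T2/T1 = 1.6835
ln(T2/T1) = 0.5209
dS = 1.0470 * 3.8470 * 0.5209 = 2.0979 kJ/K

2.0979 kJ/K


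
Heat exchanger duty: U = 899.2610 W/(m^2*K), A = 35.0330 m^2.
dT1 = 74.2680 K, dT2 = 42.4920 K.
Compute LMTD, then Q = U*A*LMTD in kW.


LMTD = 56.9091 K
Q = 899.2610 * 35.0330 * 56.9091 = 1792852.7971 W = 1792.8528 kW

1792.8528 kW


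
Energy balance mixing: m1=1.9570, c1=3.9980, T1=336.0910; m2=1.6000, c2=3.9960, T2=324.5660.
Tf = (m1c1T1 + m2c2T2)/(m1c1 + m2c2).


num = 4704.7501
den = 14.2177
Tf = 330.9083 K

330.9083 K


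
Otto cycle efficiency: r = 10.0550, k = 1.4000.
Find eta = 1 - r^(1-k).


r^(k-1) = 2.5174
eta = 1 - 1/2.5174 = 0.6028 = 60.2765%

60.2765%


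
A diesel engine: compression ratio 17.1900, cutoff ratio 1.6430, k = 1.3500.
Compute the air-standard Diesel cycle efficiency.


r^(k-1) = 2.7061
rc^k = 1.9548
eta = 0.5935 = 59.3521%

59.3521%


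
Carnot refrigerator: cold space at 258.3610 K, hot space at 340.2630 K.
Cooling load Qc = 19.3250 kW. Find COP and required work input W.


COP = 258.3610 / 81.9020 = 3.1545
W = 19.3250 / 3.1545 = 6.1261 kW

COP = 3.1545, W = 6.1261 kW


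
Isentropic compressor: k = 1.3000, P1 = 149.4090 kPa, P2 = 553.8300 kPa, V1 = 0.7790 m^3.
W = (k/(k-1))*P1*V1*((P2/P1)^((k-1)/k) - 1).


(k-1)/k = 0.2308
(P2/P1)^exp = 1.3530
W = 4.3333 * 149.4090 * 0.7790 * (1.3530 - 1) = 178.0528 kJ

178.0528 kJ


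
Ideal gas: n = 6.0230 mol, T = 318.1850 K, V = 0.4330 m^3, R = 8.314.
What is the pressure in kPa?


P = nRT/V = 6.0230 * 8.314 * 318.1850 / 0.4330
= 15933.1845 / 0.4330 = 36797.1929 Pa = 36.7972 kPa

36.7972 kPa


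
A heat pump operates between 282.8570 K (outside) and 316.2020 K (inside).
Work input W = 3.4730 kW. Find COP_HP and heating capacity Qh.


COP = 316.2020 / 33.3450 = 9.4827
Qh = 9.4827 * 3.4730 = 32.9336 kW

COP = 9.4827, Qh = 32.9336 kW


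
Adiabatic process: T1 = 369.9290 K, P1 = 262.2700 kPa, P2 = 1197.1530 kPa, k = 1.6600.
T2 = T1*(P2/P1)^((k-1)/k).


(k-1)/k = 0.3976
(P2/P1)^exp = 1.8288
T2 = 369.9290 * 1.8288 = 676.5344 K

676.5344 K


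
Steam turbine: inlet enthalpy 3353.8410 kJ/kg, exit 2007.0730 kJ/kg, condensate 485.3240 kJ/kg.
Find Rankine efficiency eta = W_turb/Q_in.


W = 1346.7680 kJ/kg
Q_in = 2868.5170 kJ/kg
eta = 0.4695 = 46.9500%

eta = 46.9500%


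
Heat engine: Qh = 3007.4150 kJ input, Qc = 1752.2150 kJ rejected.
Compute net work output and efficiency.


W = 3007.4150 - 1752.2150 = 1255.2000 kJ
eta = 1255.2000 / 3007.4150 = 0.4174 = 41.7368%

W = 1255.2000 kJ, eta = 41.7368%


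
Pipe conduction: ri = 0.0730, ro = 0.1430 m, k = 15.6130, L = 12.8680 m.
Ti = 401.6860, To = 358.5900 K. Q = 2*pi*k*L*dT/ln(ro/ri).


dT = 43.0960 K
ln(ro/ri) = 0.6724
Q = 2*pi*15.6130*12.8680*43.0960 / 0.6724 = 80908.8642 W

80908.8642 W


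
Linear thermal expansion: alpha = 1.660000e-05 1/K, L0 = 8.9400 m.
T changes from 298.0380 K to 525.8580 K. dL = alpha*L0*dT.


dT = 227.8200 K
dL = 1.660000e-05 * 8.9400 * 227.8200 = 0.033809 m
L_final = 8.973809 m

dL = 0.033809 m


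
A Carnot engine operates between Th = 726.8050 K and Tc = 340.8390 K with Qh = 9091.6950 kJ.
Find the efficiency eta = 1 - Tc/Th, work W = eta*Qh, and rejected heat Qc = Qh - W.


eta = 1 - 340.8390/726.8050 = 0.5310
W = 0.5310 * 9091.6950 = 4828.0972 kJ
Qc = 9091.6950 - 4828.0972 = 4263.5978 kJ

eta = 53.1045%, W = 4828.0972 kJ, Qc = 4263.5978 kJ


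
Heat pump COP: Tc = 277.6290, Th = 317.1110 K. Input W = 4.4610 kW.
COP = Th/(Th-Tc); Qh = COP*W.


COP = 317.1110 / 39.4820 = 8.0318
Qh = 8.0318 * 4.4610 = 35.8298 kW

COP = 8.0318, Qh = 35.8298 kW


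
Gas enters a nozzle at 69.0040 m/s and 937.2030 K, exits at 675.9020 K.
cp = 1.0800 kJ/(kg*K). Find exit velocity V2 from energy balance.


dT = 261.3010 K
2*cp*1000*dT = 564410.1600
V1^2 = 4761.5520
V2 = sqrt(569171.7120) = 754.4347 m/s

754.4347 m/s


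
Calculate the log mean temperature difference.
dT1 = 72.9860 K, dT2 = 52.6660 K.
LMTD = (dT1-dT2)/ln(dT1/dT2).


dT1/dT2 = 1.3858
ln(dT1/dT2) = 0.3263
LMTD = 20.3200 / 0.3263 = 62.2744 K

62.2744 K


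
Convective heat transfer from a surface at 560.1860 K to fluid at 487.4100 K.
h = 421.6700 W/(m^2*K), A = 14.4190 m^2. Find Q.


dT = 72.7760 K
Q = 421.6700 * 14.4190 * 72.7760 = 442482.4269 W

442482.4269 W


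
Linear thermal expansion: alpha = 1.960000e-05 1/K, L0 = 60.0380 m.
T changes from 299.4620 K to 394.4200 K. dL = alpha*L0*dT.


dT = 94.9580 K
dL = 1.960000e-05 * 60.0380 * 94.9580 = 0.111741 m
L_final = 60.149741 m

dL = 0.111741 m


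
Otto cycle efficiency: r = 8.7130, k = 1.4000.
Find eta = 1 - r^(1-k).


r^(k-1) = 2.3772
eta = 1 - 1/2.3772 = 0.5793 = 57.9338%

57.9338%


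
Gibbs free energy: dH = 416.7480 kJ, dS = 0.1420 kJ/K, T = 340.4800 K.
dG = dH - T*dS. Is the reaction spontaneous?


T*dS = 340.4800 * 0.1420 = 48.3482 kJ
dG = 416.7480 - 48.3482 = 368.3998 kJ (non-spontaneous)

dG = 368.3998 kJ, non-spontaneous


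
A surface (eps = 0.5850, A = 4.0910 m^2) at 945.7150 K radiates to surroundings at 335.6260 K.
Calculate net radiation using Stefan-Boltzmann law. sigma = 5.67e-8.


T^4 = 7.9991e+11
Tsurr^4 = 1.2689e+10
Q = 0.5850 * 5.67e-8 * 4.0910 * 7.8722e+11 = 106823.0908 W

106823.0908 W


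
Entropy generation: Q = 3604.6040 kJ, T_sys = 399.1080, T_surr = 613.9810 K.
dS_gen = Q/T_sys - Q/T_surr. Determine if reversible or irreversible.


dS_sys = 3604.6040/399.1080 = 9.0317 kJ/K
dS_surr = -3604.6040/613.9810 = -5.8709 kJ/K
dS_gen = 9.0317 - 5.8709 = 3.1608 kJ/K (irreversible)

dS_gen = 3.1608 kJ/K, irreversible


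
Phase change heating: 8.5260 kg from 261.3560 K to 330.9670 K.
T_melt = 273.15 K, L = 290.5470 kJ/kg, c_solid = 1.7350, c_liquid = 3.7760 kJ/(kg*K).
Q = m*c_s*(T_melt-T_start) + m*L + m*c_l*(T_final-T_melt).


Q1 (sensible, solid) = 8.5260 * 1.7350 * 11.7940 = 174.4640 kJ
Q2 (latent) = 8.5260 * 290.5470 = 2477.2037 kJ
Q3 (sensible, liquid) = 8.5260 * 3.7760 * 57.8170 = 1861.3707 kJ
Q_total = 4513.0384 kJ

4513.0384 kJ


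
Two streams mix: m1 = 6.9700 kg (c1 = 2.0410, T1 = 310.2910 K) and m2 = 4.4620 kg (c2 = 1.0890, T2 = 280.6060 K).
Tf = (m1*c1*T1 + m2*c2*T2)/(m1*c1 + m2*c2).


num = 5777.6261
den = 19.0849
Tf = 302.7330 K

302.7330 K


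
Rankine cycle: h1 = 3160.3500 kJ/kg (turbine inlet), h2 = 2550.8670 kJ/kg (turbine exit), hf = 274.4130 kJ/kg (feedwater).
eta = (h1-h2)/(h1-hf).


W = 609.4830 kJ/kg
Q_in = 2885.9370 kJ/kg
eta = 0.2112 = 21.1191%

eta = 21.1191%


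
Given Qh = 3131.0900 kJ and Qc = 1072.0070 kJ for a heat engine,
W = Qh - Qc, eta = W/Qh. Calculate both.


W = 3131.0900 - 1072.0070 = 2059.0830 kJ
eta = 2059.0830 / 3131.0900 = 0.6576 = 65.7625%

W = 2059.0830 kJ, eta = 65.7625%


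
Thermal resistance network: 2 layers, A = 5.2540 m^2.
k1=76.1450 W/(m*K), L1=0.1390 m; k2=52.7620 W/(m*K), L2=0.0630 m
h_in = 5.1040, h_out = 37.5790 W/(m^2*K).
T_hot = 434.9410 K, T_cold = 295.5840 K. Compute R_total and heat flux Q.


R_conv_in = 1/(5.1040*5.2540) = 0.0373
R_1 = 0.1390/(76.1450*5.2540) = 0.0003
R_2 = 0.0630/(52.7620*5.2540) = 0.0002
R_conv_out = 1/(37.5790*5.2540) = 0.0051
R_total = 0.0429 K/W
Q = 139.3570 / 0.0429 = 3246.1354 W

R_total = 0.0429 K/W, Q = 3246.1354 W


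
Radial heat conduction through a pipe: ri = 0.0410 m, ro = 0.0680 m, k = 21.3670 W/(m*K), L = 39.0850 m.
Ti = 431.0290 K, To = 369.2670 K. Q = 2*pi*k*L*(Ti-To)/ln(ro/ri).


dT = 61.7620 K
ln(ro/ri) = 0.5059
Q = 2*pi*21.3670*39.0850*61.7620 / 0.5059 = 640559.7016 W

640559.7016 W


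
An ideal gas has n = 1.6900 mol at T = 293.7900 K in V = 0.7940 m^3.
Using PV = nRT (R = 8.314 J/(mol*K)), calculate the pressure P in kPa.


P = nRT/V = 1.6900 * 8.314 * 293.7900 / 0.7940
= 4127.9434 / 0.7940 = 5198.9212 Pa = 5.1989 kPa

5.1989 kPa


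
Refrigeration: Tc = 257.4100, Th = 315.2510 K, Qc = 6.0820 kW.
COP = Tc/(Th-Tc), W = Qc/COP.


COP = 257.4100 / 57.8410 = 4.4503
W = 6.0820 / 4.4503 = 1.3666 kW

COP = 4.4503, W = 1.3666 kW


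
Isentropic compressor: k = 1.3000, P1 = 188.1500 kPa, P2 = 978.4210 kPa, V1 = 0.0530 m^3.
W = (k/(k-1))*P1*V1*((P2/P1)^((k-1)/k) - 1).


(k-1)/k = 0.2308
(P2/P1)^exp = 1.4630
W = 4.3333 * 188.1500 * 0.0530 * (1.4630 - 1) = 20.0058 kJ

20.0058 kJ


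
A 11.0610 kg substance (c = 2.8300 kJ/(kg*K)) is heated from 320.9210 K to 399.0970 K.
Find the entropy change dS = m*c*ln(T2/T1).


T2/T1 = 1.2436
ln(T2/T1) = 0.2180
dS = 11.0610 * 2.8300 * 0.2180 = 6.8243 kJ/K

6.8243 kJ/K


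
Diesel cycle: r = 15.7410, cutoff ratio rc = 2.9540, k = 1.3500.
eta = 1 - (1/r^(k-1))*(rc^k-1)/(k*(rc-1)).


r^(k-1) = 2.6240
rc^k = 4.3157
eta = 0.5210 = 52.0974%

52.0974%


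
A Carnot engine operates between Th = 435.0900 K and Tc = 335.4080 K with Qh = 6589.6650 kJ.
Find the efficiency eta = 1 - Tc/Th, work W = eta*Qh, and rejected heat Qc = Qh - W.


eta = 1 - 335.4080/435.0900 = 0.2291
W = 0.2291 * 6589.6650 = 1509.7359 kJ
Qc = 6589.6650 - 1509.7359 = 5079.9291 kJ

eta = 22.9107%, W = 1509.7359 kJ, Qc = 5079.9291 kJ


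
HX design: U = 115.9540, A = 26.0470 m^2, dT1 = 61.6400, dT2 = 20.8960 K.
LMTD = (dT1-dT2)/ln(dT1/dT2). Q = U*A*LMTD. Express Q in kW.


LMTD = 37.6648 K
Q = 115.9540 * 26.0470 * 37.6648 = 113757.2007 W = 113.7572 kW

113.7572 kW


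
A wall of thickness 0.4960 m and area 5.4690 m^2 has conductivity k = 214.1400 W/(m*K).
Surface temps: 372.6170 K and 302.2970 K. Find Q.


dT = 70.3200 K
Q = 214.1400 * 5.4690 * 70.3200 / 0.4960 = 166036.2466 W

166036.2466 W


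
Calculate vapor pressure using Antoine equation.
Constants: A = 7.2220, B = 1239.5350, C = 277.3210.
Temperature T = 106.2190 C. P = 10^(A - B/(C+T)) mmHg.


C+T = 383.5400
B/(C+T) = 3.2318
log10(P) = 7.2220 - 3.2318 = 3.9902
P = 10^3.9902 = 9776.2615 mmHg

9776.2615 mmHg


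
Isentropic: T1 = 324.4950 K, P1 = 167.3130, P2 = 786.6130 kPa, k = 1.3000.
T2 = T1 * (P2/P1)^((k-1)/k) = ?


(k-1)/k = 0.2308
(P2/P1)^exp = 1.4293
T2 = 324.4950 * 1.4293 = 463.8081 K

463.8081 K


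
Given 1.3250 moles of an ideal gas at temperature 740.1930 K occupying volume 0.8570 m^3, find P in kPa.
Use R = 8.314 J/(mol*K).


P = nRT/V = 1.3250 * 8.314 * 740.1930 / 0.8570
= 8154.0031 / 0.8570 = 9514.5894 Pa = 9.5146 kPa

9.5146 kPa


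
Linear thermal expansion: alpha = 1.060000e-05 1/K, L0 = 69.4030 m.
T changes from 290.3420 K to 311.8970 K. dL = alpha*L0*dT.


dT = 21.5550 K
dL = 1.060000e-05 * 69.4030 * 21.5550 = 0.015857 m
L_final = 69.418857 m

dL = 0.015857 m


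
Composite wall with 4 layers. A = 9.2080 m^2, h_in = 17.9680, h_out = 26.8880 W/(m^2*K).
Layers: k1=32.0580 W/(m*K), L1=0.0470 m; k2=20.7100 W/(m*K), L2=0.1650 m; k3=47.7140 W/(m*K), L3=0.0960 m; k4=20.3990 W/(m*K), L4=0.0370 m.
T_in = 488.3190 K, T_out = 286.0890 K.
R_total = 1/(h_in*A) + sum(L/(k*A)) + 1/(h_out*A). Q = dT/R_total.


R_conv_in = 1/(17.9680*9.2080) = 0.0060
R_1 = 0.0470/(32.0580*9.2080) = 0.0002
R_2 = 0.1650/(20.7100*9.2080) = 0.0009
R_3 = 0.0960/(47.7140*9.2080) = 0.0002
R_4 = 0.0370/(20.3990*9.2080) = 0.0002
R_conv_out = 1/(26.8880*9.2080) = 0.0040
R_total = 0.0115 K/W
Q = 202.2300 / 0.0115 = 17549.9376 W

R_total = 0.0115 K/W, Q = 17549.9376 W


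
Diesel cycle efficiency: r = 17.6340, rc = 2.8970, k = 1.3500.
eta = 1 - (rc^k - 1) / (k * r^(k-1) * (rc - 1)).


r^(k-1) = 2.7304
rc^k = 4.2037
eta = 0.5418 = 54.1830%

54.1830%


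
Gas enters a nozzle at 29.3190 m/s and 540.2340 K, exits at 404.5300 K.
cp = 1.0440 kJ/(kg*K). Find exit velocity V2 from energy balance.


dT = 135.7040 K
2*cp*1000*dT = 283349.9520
V1^2 = 859.6038
V2 = sqrt(284209.5558) = 533.1131 m/s

533.1131 m/s


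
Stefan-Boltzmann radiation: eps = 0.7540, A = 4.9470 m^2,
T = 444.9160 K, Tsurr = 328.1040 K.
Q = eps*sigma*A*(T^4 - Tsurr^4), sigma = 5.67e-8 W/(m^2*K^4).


T^4 = 3.9184e+10
Tsurr^4 = 1.1589e+10
Q = 0.7540 * 5.67e-8 * 4.9470 * 2.7595e+10 = 5836.2163 W

5836.2163 W


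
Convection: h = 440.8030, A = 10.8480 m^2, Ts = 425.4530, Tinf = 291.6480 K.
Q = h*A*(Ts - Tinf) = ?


dT = 133.8050 K
Q = 440.8030 * 10.8480 * 133.8050 = 639832.8895 W

639832.8895 W


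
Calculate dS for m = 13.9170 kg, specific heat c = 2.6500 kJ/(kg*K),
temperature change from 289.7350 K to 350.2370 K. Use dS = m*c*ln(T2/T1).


T2/T1 = 1.2088
ln(T2/T1) = 0.1896
dS = 13.9170 * 2.6500 * 0.1896 = 6.9941 kJ/K

6.9941 kJ/K


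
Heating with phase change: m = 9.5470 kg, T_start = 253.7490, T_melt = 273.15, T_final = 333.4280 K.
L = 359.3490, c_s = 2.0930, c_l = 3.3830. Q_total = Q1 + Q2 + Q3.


Q1 (sensible, solid) = 9.5470 * 2.0930 * 19.4010 = 387.6683 kJ
Q2 (latent) = 9.5470 * 359.3490 = 3430.7049 kJ
Q3 (sensible, liquid) = 9.5470 * 3.3830 * 60.2780 = 1946.8288 kJ
Q_total = 5765.2019 kJ

5765.2019 kJ


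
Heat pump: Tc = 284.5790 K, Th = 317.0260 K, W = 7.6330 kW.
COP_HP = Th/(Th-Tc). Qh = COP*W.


COP = 317.0260 / 32.4470 = 9.7706
Qh = 9.7706 * 7.6330 = 74.5788 kW

COP = 9.7706, Qh = 74.5788 kW


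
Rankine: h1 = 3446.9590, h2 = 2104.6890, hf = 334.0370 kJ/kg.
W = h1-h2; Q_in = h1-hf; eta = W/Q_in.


W = 1342.2700 kJ/kg
Q_in = 3112.9220 kJ/kg
eta = 0.4312 = 43.1193%

eta = 43.1193%


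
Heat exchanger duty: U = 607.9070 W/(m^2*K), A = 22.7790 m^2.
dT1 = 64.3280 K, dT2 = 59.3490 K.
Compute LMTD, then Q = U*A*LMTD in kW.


LMTD = 61.8051 K
Q = 607.9070 * 22.7790 * 61.8051 = 855846.6558 W = 855.8467 kW

855.8467 kW


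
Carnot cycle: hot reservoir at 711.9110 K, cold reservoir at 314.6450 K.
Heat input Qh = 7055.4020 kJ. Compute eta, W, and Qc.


eta = 1 - 314.6450/711.9110 = 0.5580
W = 0.5580 * 7055.4020 = 3937.1092 kJ
Qc = 7055.4020 - 3937.1092 = 3118.2928 kJ

eta = 55.8028%, W = 3937.1092 kJ, Qc = 3118.2928 kJ


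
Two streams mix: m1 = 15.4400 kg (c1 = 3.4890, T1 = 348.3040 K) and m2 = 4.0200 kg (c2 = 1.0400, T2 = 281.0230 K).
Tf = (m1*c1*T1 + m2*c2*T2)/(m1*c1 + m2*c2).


num = 19938.0932
den = 58.0510
Tf = 343.4585 K

343.4585 K


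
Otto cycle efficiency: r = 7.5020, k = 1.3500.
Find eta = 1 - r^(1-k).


r^(k-1) = 2.0245
eta = 1 - 1/2.0245 = 0.5060 = 50.6044%

50.6044%


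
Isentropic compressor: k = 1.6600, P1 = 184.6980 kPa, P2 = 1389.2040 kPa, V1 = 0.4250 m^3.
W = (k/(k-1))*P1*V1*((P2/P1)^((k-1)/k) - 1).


(k-1)/k = 0.3976
(P2/P1)^exp = 2.2305
W = 2.5152 * 184.6980 * 0.4250 * (2.2305 - 1) = 242.9466 kJ

242.9466 kJ


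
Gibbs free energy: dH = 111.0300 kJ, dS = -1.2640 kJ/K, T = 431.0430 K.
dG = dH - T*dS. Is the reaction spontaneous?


T*dS = 431.0430 * -1.2640 = -544.8384 kJ
dG = 111.0300 + 544.8384 = 655.8684 kJ (non-spontaneous)

dG = 655.8684 kJ, non-spontaneous


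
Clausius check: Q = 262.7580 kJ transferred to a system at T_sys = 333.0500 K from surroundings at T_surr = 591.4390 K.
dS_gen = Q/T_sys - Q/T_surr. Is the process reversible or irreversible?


dS_sys = 262.7580/333.0500 = 0.7889 kJ/K
dS_surr = -262.7580/591.4390 = -0.4443 kJ/K
dS_gen = 0.7889 - 0.4443 = 0.3447 kJ/K (irreversible)

dS_gen = 0.3447 kJ/K, irreversible


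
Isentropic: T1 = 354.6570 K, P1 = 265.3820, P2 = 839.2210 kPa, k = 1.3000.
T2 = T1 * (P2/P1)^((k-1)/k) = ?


(k-1)/k = 0.2308
(P2/P1)^exp = 1.3043
T2 = 354.6570 * 1.3043 = 462.5879 K

462.5879 K


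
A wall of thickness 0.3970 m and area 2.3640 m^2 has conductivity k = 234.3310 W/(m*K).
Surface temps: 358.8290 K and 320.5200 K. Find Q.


dT = 38.3090 K
Q = 234.3310 * 2.3640 * 38.3090 / 0.3970 = 53454.9007 W

53454.9007 W


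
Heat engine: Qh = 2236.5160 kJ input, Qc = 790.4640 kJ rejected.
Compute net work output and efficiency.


W = 2236.5160 - 790.4640 = 1446.0520 kJ
eta = 1446.0520 / 2236.5160 = 0.6466 = 64.6565%

W = 1446.0520 kJ, eta = 64.6565%


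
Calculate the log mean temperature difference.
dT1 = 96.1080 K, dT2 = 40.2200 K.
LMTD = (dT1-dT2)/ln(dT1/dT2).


dT1/dT2 = 2.3896
ln(dT1/dT2) = 0.8711
LMTD = 55.8880 / 0.8711 = 64.1574 K

64.1574 K


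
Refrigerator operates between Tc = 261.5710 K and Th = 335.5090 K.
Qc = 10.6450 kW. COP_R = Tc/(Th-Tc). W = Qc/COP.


COP = 261.5710 / 73.9380 = 3.5377
W = 10.6450 / 3.5377 = 3.0090 kW

COP = 3.5377, W = 3.0090 kW


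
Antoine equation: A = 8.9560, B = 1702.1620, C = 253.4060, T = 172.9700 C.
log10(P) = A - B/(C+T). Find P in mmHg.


C+T = 426.3760
B/(C+T) = 3.9922
log10(P) = 8.9560 - 3.9922 = 4.9638
P = 10^4.9638 = 92010.6613 mmHg

92010.6613 mmHg


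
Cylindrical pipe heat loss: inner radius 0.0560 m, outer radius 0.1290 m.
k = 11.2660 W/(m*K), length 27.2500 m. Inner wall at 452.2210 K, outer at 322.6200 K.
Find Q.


dT = 129.6010 K
ln(ro/ri) = 0.8345
Q = 2*pi*11.2660*27.2500*129.6010 / 0.8345 = 299583.9754 W

299583.9754 W


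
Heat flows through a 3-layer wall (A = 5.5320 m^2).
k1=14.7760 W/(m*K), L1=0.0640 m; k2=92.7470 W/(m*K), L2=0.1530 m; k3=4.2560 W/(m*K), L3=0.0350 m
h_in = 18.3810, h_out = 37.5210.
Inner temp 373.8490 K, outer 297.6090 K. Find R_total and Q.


R_conv_in = 1/(18.3810*5.5320) = 0.0098
R_1 = 0.0640/(14.7760*5.5320) = 0.0008
R_2 = 0.1530/(92.7470*5.5320) = 0.0003
R_3 = 0.0350/(4.2560*5.5320) = 0.0015
R_conv_out = 1/(37.5210*5.5320) = 0.0048
R_total = 0.0172 K/W
Q = 76.2400 / 0.0172 = 4427.4385 W

R_total = 0.0172 K/W, Q = 4427.4385 W


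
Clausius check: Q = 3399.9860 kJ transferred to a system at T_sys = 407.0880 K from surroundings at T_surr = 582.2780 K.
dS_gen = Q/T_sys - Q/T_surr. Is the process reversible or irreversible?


dS_sys = 3399.9860/407.0880 = 8.3520 kJ/K
dS_surr = -3399.9860/582.2780 = -5.8391 kJ/K
dS_gen = 8.3520 - 5.8391 = 2.5129 kJ/K (irreversible)

dS_gen = 2.5129 kJ/K, irreversible


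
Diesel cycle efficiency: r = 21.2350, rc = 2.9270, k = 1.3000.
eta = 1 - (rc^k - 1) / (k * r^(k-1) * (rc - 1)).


r^(k-1) = 2.5010
rc^k = 4.0397
eta = 0.5148 = 51.4834%

51.4834%


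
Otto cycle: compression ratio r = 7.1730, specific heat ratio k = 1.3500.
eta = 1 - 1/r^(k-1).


r^(k-1) = 1.9929
eta = 1 - 1/1.9929 = 0.4982 = 49.8230%

49.8230%


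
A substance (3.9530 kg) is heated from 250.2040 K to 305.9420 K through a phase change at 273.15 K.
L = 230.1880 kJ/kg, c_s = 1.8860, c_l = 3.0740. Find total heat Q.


Q1 (sensible, solid) = 3.9530 * 1.8860 * 22.9460 = 171.0706 kJ
Q2 (latent) = 3.9530 * 230.1880 = 909.9332 kJ
Q3 (sensible, liquid) = 3.9530 * 3.0740 * 32.7920 = 398.4727 kJ
Q_total = 1479.4765 kJ

1479.4765 kJ


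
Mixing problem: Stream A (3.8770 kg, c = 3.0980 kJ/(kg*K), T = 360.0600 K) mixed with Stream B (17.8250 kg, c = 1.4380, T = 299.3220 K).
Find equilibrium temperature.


num = 11996.9875
den = 37.6433
Tf = 318.7018 K

318.7018 K


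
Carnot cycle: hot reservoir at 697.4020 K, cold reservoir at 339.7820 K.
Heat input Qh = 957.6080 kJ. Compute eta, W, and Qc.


eta = 1 - 339.7820/697.4020 = 0.5128
W = 0.5128 * 957.6080 = 491.0507 kJ
Qc = 957.6080 - 491.0507 = 466.5573 kJ

eta = 51.2789%, W = 491.0507 kJ, Qc = 466.5573 kJ


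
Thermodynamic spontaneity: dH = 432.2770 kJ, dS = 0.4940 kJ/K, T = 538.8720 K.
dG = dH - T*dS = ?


T*dS = 538.8720 * 0.4940 = 266.2028 kJ
dG = 432.2770 - 266.2028 = 166.0742 kJ (non-spontaneous)

dG = 166.0742 kJ, non-spontaneous


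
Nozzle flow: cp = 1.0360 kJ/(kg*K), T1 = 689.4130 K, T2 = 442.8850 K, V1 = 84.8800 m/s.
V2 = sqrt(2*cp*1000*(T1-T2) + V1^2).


dT = 246.5280 K
2*cp*1000*dT = 510806.0160
V1^2 = 7204.6144
V2 = sqrt(518010.6304) = 719.7296 m/s

719.7296 m/s


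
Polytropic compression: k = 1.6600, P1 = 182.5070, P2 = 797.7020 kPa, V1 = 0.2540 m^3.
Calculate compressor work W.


(k-1)/k = 0.3976
(P2/P1)^exp = 1.7975
W = 2.5152 * 182.5070 * 0.2540 * (1.7975 - 1) = 92.9898 kJ

92.9898 kJ


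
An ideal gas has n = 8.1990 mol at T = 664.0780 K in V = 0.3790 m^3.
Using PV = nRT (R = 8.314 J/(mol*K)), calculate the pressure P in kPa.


P = nRT/V = 8.1990 * 8.314 * 664.0780 / 0.3790
= 45267.8637 / 0.3790 = 119440.2736 Pa = 119.4403 kPa

119.4403 kPa


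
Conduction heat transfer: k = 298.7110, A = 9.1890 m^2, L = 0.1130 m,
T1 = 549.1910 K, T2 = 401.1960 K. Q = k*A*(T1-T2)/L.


dT = 147.9950 K
Q = 298.7110 * 9.1890 * 147.9950 / 0.1130 = 3594910.3700 W

3594910.3700 W


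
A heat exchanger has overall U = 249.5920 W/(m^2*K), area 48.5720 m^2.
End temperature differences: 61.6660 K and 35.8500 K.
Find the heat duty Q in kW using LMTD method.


LMTD = 47.5968 K
Q = 249.5920 * 48.5720 * 47.5968 = 577024.9603 W = 577.0250 kW

577.0250 kW


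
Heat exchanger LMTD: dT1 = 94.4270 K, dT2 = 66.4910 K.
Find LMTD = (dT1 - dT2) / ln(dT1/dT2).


dT1/dT2 = 1.4201
ln(dT1/dT2) = 0.3508
LMTD = 27.9360 / 0.3508 = 79.6441 K

79.6441 K


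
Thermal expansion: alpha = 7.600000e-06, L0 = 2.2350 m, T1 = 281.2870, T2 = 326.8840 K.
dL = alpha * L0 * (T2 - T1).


dT = 45.5970 K
dL = 7.600000e-06 * 2.2350 * 45.5970 = 0.000775 m
L_final = 2.235775 m

dL = 0.000775 m


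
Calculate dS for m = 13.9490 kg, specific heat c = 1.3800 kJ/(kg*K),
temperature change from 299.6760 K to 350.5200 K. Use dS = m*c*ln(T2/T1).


T2/T1 = 1.1697
ln(T2/T1) = 0.1567
dS = 13.9490 * 1.3800 * 0.1567 = 3.0167 kJ/K

3.0167 kJ/K


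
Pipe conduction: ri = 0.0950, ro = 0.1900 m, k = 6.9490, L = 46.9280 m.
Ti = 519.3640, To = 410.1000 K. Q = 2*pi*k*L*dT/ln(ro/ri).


dT = 109.2640 K
ln(ro/ri) = 0.6931
Q = 2*pi*6.9490*46.9280*109.2640 / 0.6931 = 322987.6079 W

322987.6079 W


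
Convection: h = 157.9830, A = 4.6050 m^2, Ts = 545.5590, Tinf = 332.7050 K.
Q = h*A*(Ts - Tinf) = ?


dT = 212.8540 K
Q = 157.9830 * 4.6050 * 212.8540 = 154853.7786 W

154853.7786 W


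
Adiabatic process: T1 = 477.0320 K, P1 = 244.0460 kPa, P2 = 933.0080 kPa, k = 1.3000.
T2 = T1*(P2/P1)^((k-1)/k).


(k-1)/k = 0.2308
(P2/P1)^exp = 1.3627
T2 = 477.0320 * 1.3627 = 650.0558 K

650.0558 K


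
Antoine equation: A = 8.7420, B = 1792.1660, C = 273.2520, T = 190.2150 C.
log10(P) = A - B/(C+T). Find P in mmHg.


C+T = 463.4670
B/(C+T) = 3.8669
log10(P) = 8.7420 - 3.8669 = 4.8751
P = 10^4.8751 = 75012.1092 mmHg

75012.1092 mmHg


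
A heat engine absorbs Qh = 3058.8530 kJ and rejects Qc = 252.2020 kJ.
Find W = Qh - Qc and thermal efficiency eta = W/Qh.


W = 3058.8530 - 252.2020 = 2806.6510 kJ
eta = 2806.6510 / 3058.8530 = 0.9176 = 91.7550%

W = 2806.6510 kJ, eta = 91.7550%


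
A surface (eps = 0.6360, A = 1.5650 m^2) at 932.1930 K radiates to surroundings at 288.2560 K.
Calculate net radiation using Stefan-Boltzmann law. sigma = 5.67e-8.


T^4 = 7.5513e+11
Tsurr^4 = 6.9042e+09
Q = 0.6360 * 5.67e-8 * 1.5650 * 7.4823e+11 = 42226.8646 W

42226.8646 W


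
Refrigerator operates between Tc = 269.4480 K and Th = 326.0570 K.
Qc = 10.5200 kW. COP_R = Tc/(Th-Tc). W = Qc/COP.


COP = 269.4480 / 56.6090 = 4.7598
W = 10.5200 / 4.7598 = 2.2102 kW

COP = 4.7598, W = 2.2102 kW


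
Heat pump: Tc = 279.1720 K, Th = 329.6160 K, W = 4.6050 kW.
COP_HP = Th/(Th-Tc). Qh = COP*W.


COP = 329.6160 / 50.4440 = 6.5343
Qh = 6.5343 * 4.6050 = 30.0904 kW

COP = 6.5343, Qh = 30.0904 kW


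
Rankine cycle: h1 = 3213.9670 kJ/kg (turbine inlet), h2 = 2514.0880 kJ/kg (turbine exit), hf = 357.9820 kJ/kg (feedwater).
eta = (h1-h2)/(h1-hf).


W = 699.8790 kJ/kg
Q_in = 2855.9850 kJ/kg
eta = 0.2451 = 24.5057%

eta = 24.5057%


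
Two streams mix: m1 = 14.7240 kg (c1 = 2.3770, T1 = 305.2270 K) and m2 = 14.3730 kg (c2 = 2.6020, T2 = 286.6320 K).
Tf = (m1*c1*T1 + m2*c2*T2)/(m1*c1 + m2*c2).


num = 21402.2439
den = 72.3975
Tf = 295.6213 K

295.6213 K


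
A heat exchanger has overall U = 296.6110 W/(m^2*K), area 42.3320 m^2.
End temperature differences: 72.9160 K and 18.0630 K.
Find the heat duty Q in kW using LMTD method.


LMTD = 39.3087 K
Q = 296.6110 * 42.3320 * 39.3087 = 493565.1603 W = 493.5652 kW

493.5652 kW


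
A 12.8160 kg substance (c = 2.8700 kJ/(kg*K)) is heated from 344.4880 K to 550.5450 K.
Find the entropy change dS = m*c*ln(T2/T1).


T2/T1 = 1.5982
ln(T2/T1) = 0.4688
dS = 12.8160 * 2.8700 * 0.4688 = 17.2452 kJ/K

17.2452 kJ/K


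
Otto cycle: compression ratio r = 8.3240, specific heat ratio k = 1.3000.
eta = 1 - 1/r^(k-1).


r^(k-1) = 1.8884
eta = 1 - 1/1.8884 = 0.4705 = 47.0458%

47.0458%


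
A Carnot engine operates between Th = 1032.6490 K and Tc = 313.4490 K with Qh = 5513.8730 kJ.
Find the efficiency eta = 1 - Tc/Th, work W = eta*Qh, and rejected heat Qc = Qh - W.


eta = 1 - 313.4490/1032.6490 = 0.6965
W = 0.6965 * 5513.8730 = 3840.1988 kJ
Qc = 5513.8730 - 3840.1988 = 1673.6742 kJ

eta = 69.6461%, W = 3840.1988 kJ, Qc = 1673.6742 kJ


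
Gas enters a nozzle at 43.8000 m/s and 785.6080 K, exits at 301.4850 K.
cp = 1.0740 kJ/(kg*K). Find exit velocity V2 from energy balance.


dT = 484.1230 K
2*cp*1000*dT = 1039896.2040
V1^2 = 1918.4400
V2 = sqrt(1041814.6440) = 1020.6932 m/s

1020.6932 m/s


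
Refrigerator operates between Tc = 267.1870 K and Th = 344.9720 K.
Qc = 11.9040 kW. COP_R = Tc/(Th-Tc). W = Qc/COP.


COP = 267.1870 / 77.7850 = 3.4349
W = 11.9040 / 3.4349 = 3.4656 kW

COP = 3.4349, W = 3.4656 kW


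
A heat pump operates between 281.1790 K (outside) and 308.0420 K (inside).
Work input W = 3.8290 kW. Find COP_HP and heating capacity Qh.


COP = 308.0420 / 26.8630 = 11.4671
Qh = 11.4671 * 3.8290 = 43.9077 kW

COP = 11.4671, Qh = 43.9077 kW


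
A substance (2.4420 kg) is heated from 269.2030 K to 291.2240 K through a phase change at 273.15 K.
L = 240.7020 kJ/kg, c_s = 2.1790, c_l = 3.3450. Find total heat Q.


Q1 (sensible, solid) = 2.4420 * 2.1790 * 3.9470 = 21.0025 kJ
Q2 (latent) = 2.4420 * 240.7020 = 587.7943 kJ
Q3 (sensible, liquid) = 2.4420 * 3.3450 * 18.0740 = 147.6373 kJ
Q_total = 756.4340 kJ

756.4340 kJ


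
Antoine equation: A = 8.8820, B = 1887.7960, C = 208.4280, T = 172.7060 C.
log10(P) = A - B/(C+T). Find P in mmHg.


C+T = 381.1340
B/(C+T) = 4.9531
log10(P) = 8.8820 - 4.9531 = 3.9289
P = 10^3.9289 = 8489.7889 mmHg

8489.7889 mmHg


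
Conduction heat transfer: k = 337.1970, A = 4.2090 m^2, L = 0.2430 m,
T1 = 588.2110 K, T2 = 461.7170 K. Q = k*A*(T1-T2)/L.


dT = 126.4940 K
Q = 337.1970 * 4.2090 * 126.4940 / 0.2430 = 738798.9684 W

738798.9684 W


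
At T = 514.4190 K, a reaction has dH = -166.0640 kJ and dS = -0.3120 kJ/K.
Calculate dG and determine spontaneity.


T*dS = 514.4190 * -0.3120 = -160.4987 kJ
dG = -166.0640 + 160.4987 = -5.5653 kJ (spontaneous)

dG = -5.5653 kJ, spontaneous


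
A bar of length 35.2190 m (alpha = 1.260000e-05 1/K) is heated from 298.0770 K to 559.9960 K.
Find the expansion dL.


dT = 261.9190 K
dL = 1.260000e-05 * 35.2190 * 261.9190 = 0.116229 m
L_final = 35.335229 m

dL = 0.116229 m


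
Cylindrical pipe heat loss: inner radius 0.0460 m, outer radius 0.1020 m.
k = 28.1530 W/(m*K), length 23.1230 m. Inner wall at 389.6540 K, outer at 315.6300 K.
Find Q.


dT = 74.0240 K
ln(ro/ri) = 0.7963
Q = 2*pi*28.1530*23.1230*74.0240 / 0.7963 = 380213.4074 W

380213.4074 W


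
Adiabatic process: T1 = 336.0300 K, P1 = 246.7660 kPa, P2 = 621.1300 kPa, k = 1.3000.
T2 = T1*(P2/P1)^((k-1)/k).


(k-1)/k = 0.2308
(P2/P1)^exp = 1.2374
T2 = 336.0300 * 1.2374 = 415.8079 K

415.8079 K


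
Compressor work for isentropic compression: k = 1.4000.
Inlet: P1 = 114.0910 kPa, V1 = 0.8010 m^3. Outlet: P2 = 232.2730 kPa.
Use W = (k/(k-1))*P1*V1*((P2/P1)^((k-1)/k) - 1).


(k-1)/k = 0.2857
(P2/P1)^exp = 1.2252
W = 3.5000 * 114.0910 * 0.8010 * (1.2252 - 1) = 72.0370 kJ

72.0370 kJ


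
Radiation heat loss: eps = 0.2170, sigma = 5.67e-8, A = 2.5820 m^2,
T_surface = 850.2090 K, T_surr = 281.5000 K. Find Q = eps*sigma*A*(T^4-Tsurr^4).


T^4 = 5.2252e+11
Tsurr^4 = 6.2793e+09
Q = 0.2170 * 5.67e-8 * 2.5820 * 5.1624e+11 = 16400.2744 W

16400.2744 W


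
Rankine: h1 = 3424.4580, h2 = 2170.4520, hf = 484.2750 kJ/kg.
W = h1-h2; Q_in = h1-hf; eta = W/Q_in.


W = 1254.0060 kJ/kg
Q_in = 2940.1830 kJ/kg
eta = 0.4265 = 42.6506%

eta = 42.6506%


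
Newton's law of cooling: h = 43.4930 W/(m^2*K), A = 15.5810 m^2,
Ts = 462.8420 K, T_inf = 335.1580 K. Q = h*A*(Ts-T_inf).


dT = 127.6840 K
Q = 43.4930 * 15.5810 * 127.6840 = 86526.9055 W

86526.9055 W


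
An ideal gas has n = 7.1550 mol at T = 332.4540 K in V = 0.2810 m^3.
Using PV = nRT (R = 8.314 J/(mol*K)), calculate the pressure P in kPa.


P = nRT/V = 7.1550 * 8.314 * 332.4540 / 0.2810
= 19776.5814 / 0.2810 = 70379.2932 Pa = 70.3793 kPa

70.3793 kPa


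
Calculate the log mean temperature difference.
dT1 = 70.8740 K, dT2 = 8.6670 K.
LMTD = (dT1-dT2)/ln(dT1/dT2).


dT1/dT2 = 8.1775
ln(dT1/dT2) = 2.1014
LMTD = 62.2070 / 2.1014 = 29.6029 K

29.6029 K


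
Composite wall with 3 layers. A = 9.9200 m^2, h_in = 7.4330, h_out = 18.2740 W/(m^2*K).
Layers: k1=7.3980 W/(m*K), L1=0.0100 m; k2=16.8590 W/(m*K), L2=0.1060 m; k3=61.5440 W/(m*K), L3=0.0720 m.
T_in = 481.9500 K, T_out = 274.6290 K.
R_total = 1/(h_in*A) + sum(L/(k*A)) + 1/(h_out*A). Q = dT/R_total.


R_conv_in = 1/(7.4330*9.9200) = 0.0136
R_1 = 0.0100/(7.3980*9.9200) = 0.0001
R_2 = 0.1060/(16.8590*9.9200) = 0.0006
R_3 = 0.0720/(61.5440*9.9200) = 0.0001
R_conv_out = 1/(18.2740*9.9200) = 0.0055
R_total = 0.0200 K/W
Q = 207.3210 / 0.0200 = 10383.4888 W

R_total = 0.0200 K/W, Q = 10383.4888 W


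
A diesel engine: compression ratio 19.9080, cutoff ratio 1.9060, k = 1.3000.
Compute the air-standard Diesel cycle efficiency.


r^(k-1) = 2.4531
rc^k = 2.3129
eta = 0.5456 = 54.5581%

54.5581%


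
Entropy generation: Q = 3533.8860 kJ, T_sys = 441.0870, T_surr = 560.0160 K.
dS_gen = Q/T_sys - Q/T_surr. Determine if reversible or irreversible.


dS_sys = 3533.8860/441.0870 = 8.0118 kJ/K
dS_surr = -3533.8860/560.0160 = -6.3103 kJ/K
dS_gen = 8.0118 - 6.3103 = 1.7014 kJ/K (irreversible)

dS_gen = 1.7014 kJ/K, irreversible


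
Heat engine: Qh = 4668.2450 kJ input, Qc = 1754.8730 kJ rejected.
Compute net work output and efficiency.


W = 4668.2450 - 1754.8730 = 2913.3720 kJ
eta = 2913.3720 / 4668.2450 = 0.6241 = 62.4083%

W = 2913.3720 kJ, eta = 62.4083%


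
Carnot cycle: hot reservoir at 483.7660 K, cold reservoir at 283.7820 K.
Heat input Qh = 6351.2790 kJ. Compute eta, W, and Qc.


eta = 1 - 283.7820/483.7660 = 0.4134
W = 0.4134 * 6351.2790 = 2625.5549 kJ
Qc = 6351.2790 - 2625.5549 = 3725.7241 kJ

eta = 41.3390%, W = 2625.5549 kJ, Qc = 3725.7241 kJ


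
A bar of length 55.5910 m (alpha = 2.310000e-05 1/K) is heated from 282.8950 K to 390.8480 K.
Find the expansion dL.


dT = 107.9530 K
dL = 2.310000e-05 * 55.5910 * 107.9530 = 0.138628 m
L_final = 55.729628 m

dL = 0.138628 m


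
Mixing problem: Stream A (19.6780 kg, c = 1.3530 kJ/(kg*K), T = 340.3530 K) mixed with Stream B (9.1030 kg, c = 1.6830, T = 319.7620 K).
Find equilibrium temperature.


num = 13960.5374
den = 41.9447
Tf = 332.8321 K

332.8321 K


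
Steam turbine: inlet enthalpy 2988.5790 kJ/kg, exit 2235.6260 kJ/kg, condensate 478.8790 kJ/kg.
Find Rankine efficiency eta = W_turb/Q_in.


W = 752.9530 kJ/kg
Q_in = 2509.7000 kJ/kg
eta = 0.3000 = 30.0017%

eta = 30.0017%


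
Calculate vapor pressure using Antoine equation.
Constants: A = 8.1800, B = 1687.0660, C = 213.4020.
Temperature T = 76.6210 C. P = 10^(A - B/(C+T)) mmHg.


C+T = 290.0230
B/(C+T) = 5.8170
log10(P) = 8.1800 - 5.8170 = 2.3630
P = 10^2.3630 = 230.6707 mmHg

230.6707 mmHg


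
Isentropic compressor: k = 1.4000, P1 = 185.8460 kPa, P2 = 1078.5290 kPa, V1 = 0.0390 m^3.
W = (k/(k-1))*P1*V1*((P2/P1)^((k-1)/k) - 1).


(k-1)/k = 0.2857
(P2/P1)^exp = 1.6527
W = 3.5000 * 185.8460 * 0.0390 * (1.6527 - 1) = 16.5577 kJ

16.5577 kJ


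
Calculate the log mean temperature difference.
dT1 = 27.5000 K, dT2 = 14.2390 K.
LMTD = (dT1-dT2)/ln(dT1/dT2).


dT1/dT2 = 1.9313
ln(dT1/dT2) = 0.6582
LMTD = 13.2610 / 0.6582 = 20.1473 K

20.1473 K


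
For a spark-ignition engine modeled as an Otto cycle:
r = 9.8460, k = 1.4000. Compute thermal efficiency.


r^(k-1) = 2.4963
eta = 1 - 1/2.4963 = 0.5994 = 59.9414%

59.9414%


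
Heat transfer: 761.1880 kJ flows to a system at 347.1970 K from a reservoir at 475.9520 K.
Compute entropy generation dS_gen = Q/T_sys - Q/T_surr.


dS_sys = 761.1880/347.1970 = 2.1924 kJ/K
dS_surr = -761.1880/475.9520 = -1.5993 kJ/K
dS_gen = 2.1924 - 1.5993 = 0.5931 kJ/K (irreversible)

dS_gen = 0.5931 kJ/K, irreversible


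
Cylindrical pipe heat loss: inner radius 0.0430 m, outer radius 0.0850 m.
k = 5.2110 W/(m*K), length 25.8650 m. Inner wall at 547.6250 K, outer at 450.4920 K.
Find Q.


dT = 97.1330 K
ln(ro/ri) = 0.6815
Q = 2*pi*5.2110*25.8650*97.1330 / 0.6815 = 120710.6264 W

120710.6264 W


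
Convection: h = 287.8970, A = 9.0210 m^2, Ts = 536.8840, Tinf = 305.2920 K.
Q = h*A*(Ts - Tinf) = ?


dT = 231.5920 K
Q = 287.8970 * 9.0210 * 231.5920 = 601471.9457 W

601471.9457 W


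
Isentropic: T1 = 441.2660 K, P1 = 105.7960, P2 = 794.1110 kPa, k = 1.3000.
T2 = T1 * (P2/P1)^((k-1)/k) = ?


(k-1)/k = 0.2308
(P2/P1)^exp = 1.5923
T2 = 441.2660 * 1.5923 = 702.6169 K

702.6169 K


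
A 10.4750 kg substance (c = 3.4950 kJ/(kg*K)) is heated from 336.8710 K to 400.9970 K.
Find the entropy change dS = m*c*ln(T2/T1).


T2/T1 = 1.1904
ln(T2/T1) = 0.1743
dS = 10.4750 * 3.4950 * 0.1743 = 6.3795 kJ/K

6.3795 kJ/K


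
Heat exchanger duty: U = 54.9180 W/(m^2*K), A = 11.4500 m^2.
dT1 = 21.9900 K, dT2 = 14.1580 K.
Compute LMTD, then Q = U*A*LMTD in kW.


LMTD = 17.7875 K
Q = 54.9180 * 11.4500 * 17.7875 = 11185.0089 W = 11.1850 kW

11.1850 kW


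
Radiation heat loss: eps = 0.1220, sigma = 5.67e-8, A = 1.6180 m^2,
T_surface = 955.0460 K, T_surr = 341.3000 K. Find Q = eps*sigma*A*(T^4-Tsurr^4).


T^4 = 8.3195e+11
Tsurr^4 = 1.3569e+10
Q = 0.1220 * 5.67e-8 * 1.6180 * 8.1838e+11 = 9159.6087 W

9159.6087 W


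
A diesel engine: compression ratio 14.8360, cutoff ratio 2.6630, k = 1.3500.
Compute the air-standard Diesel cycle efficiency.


r^(k-1) = 2.5702
rc^k = 3.7519
eta = 0.5231 = 52.3080%

52.3080%


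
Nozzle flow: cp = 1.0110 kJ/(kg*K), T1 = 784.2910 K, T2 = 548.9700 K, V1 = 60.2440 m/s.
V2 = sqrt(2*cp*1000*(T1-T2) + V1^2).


dT = 235.3210 K
2*cp*1000*dT = 475819.0620
V1^2 = 3629.3395
V2 = sqrt(479448.4015) = 692.4221 m/s

692.4221 m/s


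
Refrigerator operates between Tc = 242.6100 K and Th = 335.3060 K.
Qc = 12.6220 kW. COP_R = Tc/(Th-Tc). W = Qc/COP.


COP = 242.6100 / 92.6960 = 2.6173
W = 12.6220 / 2.6173 = 4.8226 kW

COP = 2.6173, W = 4.8226 kW


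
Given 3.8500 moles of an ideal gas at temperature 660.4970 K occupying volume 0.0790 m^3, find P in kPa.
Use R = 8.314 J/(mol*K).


P = nRT/V = 3.8500 * 8.314 * 660.4970 / 0.0790
= 21141.7824 / 0.0790 = 267617.4990 Pa = 267.6175 kPa

267.6175 kPa


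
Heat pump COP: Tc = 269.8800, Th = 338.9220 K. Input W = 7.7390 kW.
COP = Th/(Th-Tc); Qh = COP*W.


COP = 338.9220 / 69.0420 = 4.9089
Qh = 4.9089 * 7.7390 = 37.9902 kW

COP = 4.9089, Qh = 37.9902 kW


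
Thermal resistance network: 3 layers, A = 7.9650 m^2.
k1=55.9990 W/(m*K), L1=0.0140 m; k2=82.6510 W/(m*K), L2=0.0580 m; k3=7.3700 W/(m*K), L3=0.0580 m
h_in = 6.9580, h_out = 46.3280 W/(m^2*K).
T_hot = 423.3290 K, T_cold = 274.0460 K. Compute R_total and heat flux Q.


R_conv_in = 1/(6.9580*7.9650) = 0.0180
R_1 = 0.0140/(55.9990*7.9650) = 3.1388e-05
R_2 = 0.0580/(82.6510*7.9650) = 8.8104e-05
R_3 = 0.0580/(7.3700*7.9650) = 0.0010
R_conv_out = 1/(46.3280*7.9650) = 0.0027
R_total = 0.0219 K/W
Q = 149.2830 / 0.0219 = 6828.6065 W

R_total = 0.0219 K/W, Q = 6828.6065 W


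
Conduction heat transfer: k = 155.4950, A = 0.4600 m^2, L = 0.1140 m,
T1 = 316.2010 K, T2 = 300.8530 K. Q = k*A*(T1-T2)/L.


dT = 15.3480 K
Q = 155.4950 * 0.4600 * 15.3480 / 0.1140 = 9629.8872 W

9629.8872 W


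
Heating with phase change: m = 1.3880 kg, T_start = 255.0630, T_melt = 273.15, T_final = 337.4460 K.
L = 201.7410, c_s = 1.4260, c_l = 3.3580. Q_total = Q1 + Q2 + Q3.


Q1 (sensible, solid) = 1.3880 * 1.4260 * 18.0870 = 35.7994 kJ
Q2 (latent) = 1.3880 * 201.7410 = 280.0165 kJ
Q3 (sensible, liquid) = 1.3880 * 3.3580 * 64.2960 = 299.6775 kJ
Q_total = 615.4934 kJ

615.4934 kJ


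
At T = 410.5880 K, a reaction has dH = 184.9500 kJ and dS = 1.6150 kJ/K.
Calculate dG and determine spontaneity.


T*dS = 410.5880 * 1.6150 = 663.0996 kJ
dG = 184.9500 - 663.0996 = -478.1496 kJ (spontaneous)

dG = -478.1496 kJ, spontaneous


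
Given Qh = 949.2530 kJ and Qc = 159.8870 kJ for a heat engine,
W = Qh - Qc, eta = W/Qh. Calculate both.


W = 949.2530 - 159.8870 = 789.3660 kJ
eta = 789.3660 / 949.2530 = 0.8316 = 83.1565%

W = 789.3660 kJ, eta = 83.1565%


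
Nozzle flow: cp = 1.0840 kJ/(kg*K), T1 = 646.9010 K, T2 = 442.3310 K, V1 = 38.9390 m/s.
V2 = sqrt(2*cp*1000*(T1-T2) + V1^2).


dT = 204.5700 K
2*cp*1000*dT = 443507.7600
V1^2 = 1516.2457
V2 = sqrt(445024.0057) = 667.1012 m/s

667.1012 m/s


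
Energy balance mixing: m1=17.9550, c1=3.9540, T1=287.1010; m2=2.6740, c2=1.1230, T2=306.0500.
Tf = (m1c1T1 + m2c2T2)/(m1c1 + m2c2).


num = 21301.5066
den = 73.9970
Tf = 287.8700 K

287.8700 K
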